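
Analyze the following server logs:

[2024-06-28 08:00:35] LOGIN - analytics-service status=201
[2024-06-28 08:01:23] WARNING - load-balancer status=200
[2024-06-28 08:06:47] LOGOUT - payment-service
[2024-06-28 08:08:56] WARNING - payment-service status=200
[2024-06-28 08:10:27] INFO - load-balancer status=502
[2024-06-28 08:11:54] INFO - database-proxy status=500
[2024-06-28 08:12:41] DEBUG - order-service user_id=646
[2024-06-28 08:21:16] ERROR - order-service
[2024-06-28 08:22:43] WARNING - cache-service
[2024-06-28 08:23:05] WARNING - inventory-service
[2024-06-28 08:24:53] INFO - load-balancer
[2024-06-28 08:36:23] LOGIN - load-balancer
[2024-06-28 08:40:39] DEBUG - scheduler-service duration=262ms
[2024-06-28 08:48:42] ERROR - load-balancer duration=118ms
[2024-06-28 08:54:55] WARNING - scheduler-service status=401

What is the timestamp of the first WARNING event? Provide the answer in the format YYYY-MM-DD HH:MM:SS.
2024-06-28 08:01:23

To find the first event:

1. Filter for all WARNING events
2. Sort by timestamp
3. Select the first one
4. Timestamp: 2024-06-28 08:01:23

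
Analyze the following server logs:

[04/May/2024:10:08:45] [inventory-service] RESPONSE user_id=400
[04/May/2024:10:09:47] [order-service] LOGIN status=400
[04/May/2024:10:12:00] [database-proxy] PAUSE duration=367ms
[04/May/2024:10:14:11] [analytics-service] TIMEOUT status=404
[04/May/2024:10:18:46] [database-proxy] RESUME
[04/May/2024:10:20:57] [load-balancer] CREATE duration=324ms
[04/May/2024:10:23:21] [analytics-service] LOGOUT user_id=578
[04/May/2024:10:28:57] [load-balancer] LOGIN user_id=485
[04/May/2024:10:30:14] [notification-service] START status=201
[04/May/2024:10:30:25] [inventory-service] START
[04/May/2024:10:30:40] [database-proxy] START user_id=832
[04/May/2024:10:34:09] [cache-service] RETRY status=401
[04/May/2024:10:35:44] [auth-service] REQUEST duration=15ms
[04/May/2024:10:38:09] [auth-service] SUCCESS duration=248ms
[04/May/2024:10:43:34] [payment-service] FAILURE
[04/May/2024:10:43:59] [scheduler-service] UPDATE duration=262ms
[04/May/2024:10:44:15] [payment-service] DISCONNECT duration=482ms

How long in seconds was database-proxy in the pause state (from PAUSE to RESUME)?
406

To calculate state duration:

1. Find PAUSE event for database-proxy: 04/May/2024:10:12:00
2. Find RESUME event for database-proxy: 04/May/2024:10:18:46
3. Calculate duration: 04/May/2024:10:18:46 - 04/May/2024:10:12:00 = 406 seconds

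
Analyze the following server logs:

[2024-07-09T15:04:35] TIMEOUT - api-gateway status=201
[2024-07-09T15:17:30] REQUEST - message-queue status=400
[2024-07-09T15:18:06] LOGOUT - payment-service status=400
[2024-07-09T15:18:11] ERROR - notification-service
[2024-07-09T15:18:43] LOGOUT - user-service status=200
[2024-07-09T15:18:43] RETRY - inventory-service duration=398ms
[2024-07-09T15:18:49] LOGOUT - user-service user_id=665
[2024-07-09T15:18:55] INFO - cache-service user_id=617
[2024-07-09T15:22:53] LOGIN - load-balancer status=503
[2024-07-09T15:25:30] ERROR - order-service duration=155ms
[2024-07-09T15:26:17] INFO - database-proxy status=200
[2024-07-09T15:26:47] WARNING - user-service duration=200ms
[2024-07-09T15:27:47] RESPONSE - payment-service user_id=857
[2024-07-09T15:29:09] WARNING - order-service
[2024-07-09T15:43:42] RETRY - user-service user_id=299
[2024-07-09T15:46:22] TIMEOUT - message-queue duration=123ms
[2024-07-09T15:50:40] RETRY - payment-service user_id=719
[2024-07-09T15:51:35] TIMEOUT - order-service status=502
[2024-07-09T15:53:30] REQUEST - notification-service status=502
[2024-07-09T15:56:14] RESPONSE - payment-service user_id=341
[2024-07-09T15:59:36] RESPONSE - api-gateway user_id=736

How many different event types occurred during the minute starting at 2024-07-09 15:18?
4

To count unique event types:

1. Filter events in the minute starting at 2024-07-09 15:18
2. Extract event types from matching entries
3. Count unique types: 4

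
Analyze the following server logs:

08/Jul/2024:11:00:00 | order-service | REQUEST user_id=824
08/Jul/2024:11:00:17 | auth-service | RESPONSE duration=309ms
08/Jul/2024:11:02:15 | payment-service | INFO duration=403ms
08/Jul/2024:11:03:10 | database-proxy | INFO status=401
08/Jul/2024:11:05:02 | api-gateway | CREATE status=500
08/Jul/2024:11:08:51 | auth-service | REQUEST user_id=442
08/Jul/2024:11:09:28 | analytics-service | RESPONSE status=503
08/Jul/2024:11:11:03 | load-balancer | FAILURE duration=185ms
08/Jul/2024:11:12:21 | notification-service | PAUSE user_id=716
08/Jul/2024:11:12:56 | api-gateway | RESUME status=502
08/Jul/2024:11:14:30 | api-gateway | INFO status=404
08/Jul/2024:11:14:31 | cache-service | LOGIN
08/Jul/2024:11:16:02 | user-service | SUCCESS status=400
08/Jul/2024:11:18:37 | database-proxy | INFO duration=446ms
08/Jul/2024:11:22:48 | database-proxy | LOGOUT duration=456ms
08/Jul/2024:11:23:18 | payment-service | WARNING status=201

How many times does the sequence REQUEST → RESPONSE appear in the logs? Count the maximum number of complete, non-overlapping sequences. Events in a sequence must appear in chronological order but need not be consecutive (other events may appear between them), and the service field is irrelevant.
2

To count sequences:

1. Look for pattern: REQUEST → RESPONSE
2. Greedily scan the log in chronological order, matching each sequence element in turn (ignoring service)
3. Each time the full pattern completes, increment the count and restart matching from the next event
4. Complete non-overlapping sequences found: 2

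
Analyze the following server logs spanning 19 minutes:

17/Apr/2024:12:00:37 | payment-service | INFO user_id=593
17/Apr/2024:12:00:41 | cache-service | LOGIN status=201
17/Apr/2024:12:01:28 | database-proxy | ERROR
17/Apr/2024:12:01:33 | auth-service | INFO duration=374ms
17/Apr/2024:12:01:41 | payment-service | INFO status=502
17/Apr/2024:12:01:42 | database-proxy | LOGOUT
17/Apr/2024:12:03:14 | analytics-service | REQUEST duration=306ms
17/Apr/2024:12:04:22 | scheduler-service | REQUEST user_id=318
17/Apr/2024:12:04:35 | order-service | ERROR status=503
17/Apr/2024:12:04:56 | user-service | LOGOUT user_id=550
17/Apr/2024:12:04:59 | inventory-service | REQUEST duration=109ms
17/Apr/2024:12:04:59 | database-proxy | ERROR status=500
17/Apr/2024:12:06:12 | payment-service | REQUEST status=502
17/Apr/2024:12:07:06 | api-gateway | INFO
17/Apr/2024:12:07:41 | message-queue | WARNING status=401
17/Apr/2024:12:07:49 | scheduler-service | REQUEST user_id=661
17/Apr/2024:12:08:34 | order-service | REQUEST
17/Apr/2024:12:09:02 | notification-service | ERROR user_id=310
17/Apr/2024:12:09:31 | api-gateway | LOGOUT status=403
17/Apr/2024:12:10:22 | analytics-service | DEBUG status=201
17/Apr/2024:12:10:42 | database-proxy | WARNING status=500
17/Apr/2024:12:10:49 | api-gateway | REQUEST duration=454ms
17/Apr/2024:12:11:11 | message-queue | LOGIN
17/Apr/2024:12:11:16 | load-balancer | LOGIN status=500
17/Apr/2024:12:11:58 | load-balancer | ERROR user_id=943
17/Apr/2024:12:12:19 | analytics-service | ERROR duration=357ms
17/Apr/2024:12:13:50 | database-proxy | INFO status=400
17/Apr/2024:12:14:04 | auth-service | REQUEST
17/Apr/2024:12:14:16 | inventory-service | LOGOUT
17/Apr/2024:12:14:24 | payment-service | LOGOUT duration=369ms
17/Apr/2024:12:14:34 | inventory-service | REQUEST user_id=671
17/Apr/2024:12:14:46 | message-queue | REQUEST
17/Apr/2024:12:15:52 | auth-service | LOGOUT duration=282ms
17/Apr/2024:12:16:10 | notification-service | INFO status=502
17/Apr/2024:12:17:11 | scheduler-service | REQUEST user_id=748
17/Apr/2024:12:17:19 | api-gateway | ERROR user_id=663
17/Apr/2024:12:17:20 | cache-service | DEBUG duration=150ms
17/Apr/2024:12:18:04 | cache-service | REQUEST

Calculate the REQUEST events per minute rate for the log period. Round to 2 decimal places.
0.63

To calculate the rate:

1. Count total REQUEST events: 12
2. Total time period: 19 minutes
3. Rate = 12 / 19 = 0.63 events per minute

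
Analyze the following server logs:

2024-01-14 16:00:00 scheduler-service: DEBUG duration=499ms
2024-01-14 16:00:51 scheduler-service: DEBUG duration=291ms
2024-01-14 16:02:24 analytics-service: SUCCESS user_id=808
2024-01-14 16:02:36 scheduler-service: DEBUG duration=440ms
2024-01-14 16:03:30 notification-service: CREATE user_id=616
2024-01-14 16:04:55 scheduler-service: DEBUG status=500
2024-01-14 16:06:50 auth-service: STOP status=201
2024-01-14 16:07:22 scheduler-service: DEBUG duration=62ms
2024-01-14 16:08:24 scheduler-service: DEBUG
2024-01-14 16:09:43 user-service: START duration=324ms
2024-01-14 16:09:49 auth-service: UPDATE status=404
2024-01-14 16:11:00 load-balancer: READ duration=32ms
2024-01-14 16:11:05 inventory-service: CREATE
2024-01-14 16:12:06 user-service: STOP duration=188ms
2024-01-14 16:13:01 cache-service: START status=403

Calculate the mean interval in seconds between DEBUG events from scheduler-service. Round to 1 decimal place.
100.8

To calculate average interval:

1. Find all DEBUG events for scheduler-service in order
2. Calculate time gaps between consecutive events
3. Compute mean of gaps: 504 / 5 = 100.8 seconds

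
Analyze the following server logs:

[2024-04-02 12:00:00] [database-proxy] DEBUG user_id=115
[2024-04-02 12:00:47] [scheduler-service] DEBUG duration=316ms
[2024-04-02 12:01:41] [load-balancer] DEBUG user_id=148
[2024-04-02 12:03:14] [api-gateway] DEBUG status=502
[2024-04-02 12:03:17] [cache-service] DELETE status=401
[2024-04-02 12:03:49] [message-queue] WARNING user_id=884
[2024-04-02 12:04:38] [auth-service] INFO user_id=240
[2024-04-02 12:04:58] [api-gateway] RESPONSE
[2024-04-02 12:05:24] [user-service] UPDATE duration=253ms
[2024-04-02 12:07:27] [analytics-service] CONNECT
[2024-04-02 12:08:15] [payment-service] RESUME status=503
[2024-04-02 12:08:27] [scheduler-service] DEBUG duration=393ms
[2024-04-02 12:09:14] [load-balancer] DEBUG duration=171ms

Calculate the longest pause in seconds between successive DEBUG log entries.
313

To find the longest gap:

1. Extract all DEBUG events in chronological order
2. Calculate time differences between consecutive events
3. Find the maximum difference
4. Longest gap: 313 seconds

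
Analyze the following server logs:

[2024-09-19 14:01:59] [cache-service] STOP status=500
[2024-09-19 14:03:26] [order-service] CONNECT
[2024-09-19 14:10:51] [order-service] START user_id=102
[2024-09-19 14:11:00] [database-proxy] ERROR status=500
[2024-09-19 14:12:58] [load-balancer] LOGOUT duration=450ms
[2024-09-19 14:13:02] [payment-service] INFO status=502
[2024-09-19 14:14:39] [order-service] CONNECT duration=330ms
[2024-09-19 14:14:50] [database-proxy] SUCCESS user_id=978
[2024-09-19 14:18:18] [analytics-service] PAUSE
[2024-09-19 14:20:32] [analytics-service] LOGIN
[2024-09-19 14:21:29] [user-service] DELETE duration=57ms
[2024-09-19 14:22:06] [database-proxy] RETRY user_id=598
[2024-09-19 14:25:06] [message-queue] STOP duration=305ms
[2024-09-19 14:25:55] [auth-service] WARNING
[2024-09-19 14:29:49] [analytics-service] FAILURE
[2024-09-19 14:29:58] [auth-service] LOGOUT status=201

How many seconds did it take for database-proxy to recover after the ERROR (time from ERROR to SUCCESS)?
230

To calculate recovery time:

1. Find ERROR event for database-proxy: 2024-09-19 14:11:00
2. Find next SUCCESS event for database-proxy: 2024-09-19 14:14:50
3. Recovery time: 2024-09-19 14:14:50 - 2024-09-19 14:11:00 = 230 seconds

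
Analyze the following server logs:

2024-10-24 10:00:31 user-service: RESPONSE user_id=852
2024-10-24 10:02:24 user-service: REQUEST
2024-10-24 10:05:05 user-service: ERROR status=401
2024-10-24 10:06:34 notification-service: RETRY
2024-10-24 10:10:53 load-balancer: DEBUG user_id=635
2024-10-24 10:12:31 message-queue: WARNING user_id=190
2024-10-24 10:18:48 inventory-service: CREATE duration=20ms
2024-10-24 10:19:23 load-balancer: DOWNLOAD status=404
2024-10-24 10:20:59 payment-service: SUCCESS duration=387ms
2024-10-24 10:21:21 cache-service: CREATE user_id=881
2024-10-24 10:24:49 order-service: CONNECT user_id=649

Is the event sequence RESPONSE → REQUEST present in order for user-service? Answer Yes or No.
Yes

To verify sequence order:

1. Find all events in sequence RESPONSE → REQUEST for user-service
2. Extract their timestamps
3. Check if timestamps are in ascending order
4. Result: Yes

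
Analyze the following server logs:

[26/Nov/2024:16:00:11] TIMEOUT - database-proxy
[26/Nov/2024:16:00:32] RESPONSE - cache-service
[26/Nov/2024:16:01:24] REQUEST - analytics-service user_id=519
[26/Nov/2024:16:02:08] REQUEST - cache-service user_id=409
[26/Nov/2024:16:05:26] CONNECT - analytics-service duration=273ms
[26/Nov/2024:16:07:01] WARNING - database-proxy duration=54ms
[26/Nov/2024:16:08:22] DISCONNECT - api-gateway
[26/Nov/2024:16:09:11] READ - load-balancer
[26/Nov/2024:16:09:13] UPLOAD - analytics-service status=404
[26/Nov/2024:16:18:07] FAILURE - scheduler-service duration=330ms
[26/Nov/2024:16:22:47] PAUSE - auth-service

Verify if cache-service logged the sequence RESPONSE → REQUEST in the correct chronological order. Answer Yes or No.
Yes

To verify sequence order:

1. Find all events in sequence RESPONSE → REQUEST for cache-service
2. Extract their timestamps
3. Check if timestamps are in ascending order
4. Result: Yes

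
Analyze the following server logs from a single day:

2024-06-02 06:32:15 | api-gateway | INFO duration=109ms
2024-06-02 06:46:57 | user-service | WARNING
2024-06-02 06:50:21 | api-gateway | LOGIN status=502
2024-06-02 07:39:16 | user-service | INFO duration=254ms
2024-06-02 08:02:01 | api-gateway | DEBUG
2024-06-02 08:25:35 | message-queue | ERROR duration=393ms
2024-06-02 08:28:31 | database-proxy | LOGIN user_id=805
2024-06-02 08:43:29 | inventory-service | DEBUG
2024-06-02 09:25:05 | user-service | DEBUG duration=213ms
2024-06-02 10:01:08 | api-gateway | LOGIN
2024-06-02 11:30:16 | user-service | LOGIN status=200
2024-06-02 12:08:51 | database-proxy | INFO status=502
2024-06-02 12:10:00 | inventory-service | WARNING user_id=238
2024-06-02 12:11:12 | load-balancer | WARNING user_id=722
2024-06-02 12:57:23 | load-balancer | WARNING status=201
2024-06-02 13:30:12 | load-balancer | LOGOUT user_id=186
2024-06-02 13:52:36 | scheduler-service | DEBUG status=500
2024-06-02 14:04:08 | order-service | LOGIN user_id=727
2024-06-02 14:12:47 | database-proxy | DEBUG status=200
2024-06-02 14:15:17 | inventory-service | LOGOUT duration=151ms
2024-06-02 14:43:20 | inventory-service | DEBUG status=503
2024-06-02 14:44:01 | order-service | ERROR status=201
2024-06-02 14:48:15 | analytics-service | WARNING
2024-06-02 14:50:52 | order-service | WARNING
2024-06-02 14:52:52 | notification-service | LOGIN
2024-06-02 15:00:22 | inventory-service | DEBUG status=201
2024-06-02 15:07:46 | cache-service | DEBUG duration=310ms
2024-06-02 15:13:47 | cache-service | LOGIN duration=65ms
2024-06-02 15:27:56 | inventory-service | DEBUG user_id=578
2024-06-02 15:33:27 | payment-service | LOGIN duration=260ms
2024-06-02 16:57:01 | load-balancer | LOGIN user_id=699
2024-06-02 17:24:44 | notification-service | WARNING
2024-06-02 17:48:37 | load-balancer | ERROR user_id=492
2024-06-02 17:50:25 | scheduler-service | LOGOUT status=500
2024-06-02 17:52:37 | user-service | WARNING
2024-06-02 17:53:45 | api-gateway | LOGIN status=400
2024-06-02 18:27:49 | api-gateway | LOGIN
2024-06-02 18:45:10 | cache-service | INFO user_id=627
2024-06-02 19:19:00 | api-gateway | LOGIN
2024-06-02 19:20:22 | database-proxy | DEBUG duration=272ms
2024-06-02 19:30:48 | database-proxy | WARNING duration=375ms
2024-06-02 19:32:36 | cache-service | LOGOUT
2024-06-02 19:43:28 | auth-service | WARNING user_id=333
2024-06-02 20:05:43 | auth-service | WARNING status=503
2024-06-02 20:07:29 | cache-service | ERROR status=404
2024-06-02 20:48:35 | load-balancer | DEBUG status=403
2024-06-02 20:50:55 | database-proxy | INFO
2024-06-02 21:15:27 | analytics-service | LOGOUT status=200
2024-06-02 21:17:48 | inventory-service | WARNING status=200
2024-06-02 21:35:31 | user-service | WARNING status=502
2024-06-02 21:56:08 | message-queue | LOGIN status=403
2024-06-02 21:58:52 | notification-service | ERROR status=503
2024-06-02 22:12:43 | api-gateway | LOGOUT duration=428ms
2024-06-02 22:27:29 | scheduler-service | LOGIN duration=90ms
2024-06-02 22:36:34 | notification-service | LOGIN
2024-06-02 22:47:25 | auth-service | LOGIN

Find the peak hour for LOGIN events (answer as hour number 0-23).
22

To find the peak hour:

1. Group all LOGIN events by hour
2. Count events in each hour
3. Find hour with maximum count
4. Peak hour: 22 (with 3 events)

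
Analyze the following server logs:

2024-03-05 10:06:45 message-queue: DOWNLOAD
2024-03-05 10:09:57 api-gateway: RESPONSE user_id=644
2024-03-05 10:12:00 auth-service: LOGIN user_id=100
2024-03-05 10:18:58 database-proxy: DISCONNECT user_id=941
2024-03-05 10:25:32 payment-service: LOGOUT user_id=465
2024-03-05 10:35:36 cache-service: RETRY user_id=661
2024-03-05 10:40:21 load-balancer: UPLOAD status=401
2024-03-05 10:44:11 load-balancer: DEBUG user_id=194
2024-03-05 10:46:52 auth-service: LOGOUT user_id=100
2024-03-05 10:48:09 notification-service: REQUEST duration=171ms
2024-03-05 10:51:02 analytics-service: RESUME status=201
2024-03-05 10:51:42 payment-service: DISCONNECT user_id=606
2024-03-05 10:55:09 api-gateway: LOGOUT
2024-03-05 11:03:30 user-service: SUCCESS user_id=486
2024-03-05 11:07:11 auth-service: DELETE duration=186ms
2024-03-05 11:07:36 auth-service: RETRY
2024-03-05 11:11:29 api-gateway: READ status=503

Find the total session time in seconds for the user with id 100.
2092

To calculate session duration:

1. Find LOGIN event for user_id=100: 2024-03-05 10:12:00
2. Find LOGOUT event for user_id=100: 2024-03-05 10:46:52
3. Session duration: 2024-03-05 10:46:52 - 2024-03-05 10:12:00 = 2092 seconds (34 minutes)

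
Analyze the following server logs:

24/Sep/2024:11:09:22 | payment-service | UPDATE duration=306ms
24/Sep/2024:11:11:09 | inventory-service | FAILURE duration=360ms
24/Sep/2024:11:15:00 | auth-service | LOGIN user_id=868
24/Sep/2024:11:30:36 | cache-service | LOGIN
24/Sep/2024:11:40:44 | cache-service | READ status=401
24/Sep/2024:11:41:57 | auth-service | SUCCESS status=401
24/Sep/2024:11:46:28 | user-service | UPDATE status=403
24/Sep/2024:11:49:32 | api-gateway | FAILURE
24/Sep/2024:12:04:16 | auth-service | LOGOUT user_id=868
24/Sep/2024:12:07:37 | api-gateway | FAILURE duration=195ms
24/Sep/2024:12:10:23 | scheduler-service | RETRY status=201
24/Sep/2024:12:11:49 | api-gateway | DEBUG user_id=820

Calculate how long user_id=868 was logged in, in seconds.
2956

To calculate session duration:

1. Find LOGIN event for user_id=868: 24/Sep/2024:11:15:00
2. Find LOGOUT event for user_id=868: 24/Sep/2024:12:04:16
3. Session duration: 24/Sep/2024:12:04:16 - 24/Sep/2024:11:15:00 = 2956 seconds (49 minutes)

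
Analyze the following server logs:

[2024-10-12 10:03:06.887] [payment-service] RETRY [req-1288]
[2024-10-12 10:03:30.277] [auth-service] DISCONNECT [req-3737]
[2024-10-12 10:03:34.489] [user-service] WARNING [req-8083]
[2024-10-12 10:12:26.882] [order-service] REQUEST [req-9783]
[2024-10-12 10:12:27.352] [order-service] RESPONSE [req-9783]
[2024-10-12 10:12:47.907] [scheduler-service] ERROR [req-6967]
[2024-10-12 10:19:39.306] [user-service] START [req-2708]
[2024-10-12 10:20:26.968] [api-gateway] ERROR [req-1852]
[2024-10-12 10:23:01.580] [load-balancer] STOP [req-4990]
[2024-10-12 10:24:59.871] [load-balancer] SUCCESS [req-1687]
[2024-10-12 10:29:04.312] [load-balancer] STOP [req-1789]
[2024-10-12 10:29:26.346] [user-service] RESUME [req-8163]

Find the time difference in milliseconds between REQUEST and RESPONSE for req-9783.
470

To calculate latency:

1. Find REQUEST with id req-9783: 2024-10-12 10:12:26.882
2. Find RESPONSE with id req-9783: 2024-10-12 10:12:27.352
3. Latency: 2024-10-12 10:12:27.352 - 2024-10-12 10:12:26.882 = 470ms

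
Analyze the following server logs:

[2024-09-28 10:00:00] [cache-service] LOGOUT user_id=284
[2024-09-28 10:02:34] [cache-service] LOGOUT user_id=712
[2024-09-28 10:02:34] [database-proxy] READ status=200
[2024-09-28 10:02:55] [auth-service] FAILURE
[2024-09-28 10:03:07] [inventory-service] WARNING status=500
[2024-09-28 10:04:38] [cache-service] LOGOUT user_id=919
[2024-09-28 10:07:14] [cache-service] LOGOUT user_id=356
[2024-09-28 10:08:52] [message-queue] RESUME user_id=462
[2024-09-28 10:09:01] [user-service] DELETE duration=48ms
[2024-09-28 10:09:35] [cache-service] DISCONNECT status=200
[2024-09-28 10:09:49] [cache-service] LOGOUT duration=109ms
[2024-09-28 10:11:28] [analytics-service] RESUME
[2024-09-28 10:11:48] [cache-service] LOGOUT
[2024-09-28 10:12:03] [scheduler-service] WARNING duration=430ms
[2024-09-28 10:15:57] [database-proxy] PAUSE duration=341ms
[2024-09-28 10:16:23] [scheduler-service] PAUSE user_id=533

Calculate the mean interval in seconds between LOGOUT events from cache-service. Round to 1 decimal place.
141.6

To calculate average interval:

1. Find all LOGOUT events for cache-service in order
2. Calculate time gaps between consecutive events
3. Compute mean of gaps: 708 / 5 = 141.6 seconds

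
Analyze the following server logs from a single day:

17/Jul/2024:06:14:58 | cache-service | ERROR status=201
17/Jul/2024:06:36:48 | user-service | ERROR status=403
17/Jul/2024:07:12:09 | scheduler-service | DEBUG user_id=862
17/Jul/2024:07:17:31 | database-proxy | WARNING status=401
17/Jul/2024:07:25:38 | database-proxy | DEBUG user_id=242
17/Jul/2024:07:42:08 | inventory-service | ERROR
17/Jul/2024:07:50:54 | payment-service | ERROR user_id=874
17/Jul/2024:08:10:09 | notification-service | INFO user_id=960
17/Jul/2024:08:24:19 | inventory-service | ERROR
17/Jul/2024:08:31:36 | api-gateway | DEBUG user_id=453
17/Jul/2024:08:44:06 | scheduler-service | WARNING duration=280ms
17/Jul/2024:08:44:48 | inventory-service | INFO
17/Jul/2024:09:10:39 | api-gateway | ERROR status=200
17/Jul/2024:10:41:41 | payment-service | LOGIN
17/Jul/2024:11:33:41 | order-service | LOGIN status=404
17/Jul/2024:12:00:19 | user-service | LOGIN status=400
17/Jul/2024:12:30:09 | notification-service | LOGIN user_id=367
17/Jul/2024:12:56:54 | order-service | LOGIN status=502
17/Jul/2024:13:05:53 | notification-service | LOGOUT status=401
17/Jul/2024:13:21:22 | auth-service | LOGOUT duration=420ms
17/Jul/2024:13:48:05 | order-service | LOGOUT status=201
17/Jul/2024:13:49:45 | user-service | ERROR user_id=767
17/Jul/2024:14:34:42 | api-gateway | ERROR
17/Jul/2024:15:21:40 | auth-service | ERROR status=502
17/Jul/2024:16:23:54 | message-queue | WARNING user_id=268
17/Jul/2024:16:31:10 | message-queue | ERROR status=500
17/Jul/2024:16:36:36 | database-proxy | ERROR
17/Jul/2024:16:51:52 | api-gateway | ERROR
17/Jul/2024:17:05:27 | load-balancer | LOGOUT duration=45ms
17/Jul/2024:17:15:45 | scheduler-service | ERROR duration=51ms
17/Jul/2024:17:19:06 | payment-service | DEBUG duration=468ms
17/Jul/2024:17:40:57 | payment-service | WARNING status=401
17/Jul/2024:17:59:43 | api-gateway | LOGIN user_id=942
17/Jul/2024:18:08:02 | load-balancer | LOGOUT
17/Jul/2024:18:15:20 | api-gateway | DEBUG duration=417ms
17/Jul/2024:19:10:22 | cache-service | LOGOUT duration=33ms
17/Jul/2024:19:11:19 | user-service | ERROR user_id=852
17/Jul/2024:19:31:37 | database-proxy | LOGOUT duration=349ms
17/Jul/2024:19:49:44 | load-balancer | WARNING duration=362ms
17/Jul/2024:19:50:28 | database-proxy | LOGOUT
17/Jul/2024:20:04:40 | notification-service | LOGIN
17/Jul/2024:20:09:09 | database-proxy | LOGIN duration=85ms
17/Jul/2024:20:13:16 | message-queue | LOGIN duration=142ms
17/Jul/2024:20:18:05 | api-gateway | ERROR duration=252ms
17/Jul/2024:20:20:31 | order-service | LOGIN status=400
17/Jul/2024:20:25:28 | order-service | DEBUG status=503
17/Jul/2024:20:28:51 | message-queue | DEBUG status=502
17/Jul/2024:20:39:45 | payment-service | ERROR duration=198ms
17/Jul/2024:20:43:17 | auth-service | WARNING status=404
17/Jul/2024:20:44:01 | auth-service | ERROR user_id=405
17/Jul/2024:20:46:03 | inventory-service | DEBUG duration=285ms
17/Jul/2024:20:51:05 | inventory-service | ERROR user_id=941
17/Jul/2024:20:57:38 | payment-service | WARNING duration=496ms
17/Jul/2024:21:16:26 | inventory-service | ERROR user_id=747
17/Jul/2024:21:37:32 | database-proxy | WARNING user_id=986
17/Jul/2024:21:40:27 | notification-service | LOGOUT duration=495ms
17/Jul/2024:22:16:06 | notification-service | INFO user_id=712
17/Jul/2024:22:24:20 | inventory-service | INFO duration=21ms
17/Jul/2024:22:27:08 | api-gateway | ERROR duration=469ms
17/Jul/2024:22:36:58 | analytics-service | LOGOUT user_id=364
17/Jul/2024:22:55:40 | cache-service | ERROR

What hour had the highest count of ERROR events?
20

To find the peak hour:

1. Group all ERROR events by hour
2. Count events in each hour
3. Find hour with maximum count
4. Peak hour: 20 (with 4 events)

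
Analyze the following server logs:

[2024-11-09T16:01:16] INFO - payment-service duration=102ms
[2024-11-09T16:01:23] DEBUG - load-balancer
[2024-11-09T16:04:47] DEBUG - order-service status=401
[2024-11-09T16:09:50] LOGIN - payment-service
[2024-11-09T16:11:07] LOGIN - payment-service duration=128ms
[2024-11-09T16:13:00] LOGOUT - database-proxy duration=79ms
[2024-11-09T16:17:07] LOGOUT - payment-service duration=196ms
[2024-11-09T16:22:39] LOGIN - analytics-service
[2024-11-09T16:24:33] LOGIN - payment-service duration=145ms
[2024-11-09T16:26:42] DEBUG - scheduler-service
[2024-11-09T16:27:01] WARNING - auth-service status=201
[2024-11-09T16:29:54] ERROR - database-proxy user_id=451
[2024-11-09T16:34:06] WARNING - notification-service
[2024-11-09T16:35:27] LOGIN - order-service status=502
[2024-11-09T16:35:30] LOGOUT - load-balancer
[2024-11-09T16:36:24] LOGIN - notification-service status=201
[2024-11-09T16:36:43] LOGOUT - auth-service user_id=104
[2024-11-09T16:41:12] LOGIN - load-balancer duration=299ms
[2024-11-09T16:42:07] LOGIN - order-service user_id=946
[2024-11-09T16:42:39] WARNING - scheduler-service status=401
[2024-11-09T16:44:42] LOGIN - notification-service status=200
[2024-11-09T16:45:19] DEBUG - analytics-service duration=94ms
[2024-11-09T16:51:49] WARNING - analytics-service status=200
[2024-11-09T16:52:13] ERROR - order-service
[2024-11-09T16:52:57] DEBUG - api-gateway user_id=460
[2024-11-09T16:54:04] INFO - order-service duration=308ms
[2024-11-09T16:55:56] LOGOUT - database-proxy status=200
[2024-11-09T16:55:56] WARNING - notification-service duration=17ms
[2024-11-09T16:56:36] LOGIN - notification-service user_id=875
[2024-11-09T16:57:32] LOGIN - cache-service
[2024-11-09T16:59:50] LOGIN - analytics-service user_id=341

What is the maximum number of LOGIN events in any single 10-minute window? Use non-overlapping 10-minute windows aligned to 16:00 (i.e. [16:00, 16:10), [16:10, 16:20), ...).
3

To find the burst window:

1. Divide the log period into non-overlapping 10-minute windows starting at 16:00
2. Count LOGIN events in each window
3. Find the window with maximum count
4. Maximum events in a window: 3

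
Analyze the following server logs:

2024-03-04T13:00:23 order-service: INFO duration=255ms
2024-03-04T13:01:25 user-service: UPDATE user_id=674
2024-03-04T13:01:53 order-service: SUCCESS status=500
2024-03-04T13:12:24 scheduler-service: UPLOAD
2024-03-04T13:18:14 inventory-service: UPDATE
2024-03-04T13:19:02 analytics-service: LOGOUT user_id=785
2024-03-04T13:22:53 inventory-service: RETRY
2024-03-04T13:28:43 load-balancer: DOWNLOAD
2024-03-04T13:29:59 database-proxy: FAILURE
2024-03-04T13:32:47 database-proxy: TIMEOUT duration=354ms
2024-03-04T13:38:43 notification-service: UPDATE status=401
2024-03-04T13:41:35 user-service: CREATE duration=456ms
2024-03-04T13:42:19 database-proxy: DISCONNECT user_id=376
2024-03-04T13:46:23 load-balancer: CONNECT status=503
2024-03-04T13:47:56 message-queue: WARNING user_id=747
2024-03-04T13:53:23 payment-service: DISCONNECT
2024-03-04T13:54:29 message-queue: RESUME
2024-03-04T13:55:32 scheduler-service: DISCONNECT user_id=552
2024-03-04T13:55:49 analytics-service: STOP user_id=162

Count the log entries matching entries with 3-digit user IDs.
6

To find matching entries:

1. Pattern to match: entries with 3-digit user IDs
2. Scan each log entry for the pattern
3. Count matches: 6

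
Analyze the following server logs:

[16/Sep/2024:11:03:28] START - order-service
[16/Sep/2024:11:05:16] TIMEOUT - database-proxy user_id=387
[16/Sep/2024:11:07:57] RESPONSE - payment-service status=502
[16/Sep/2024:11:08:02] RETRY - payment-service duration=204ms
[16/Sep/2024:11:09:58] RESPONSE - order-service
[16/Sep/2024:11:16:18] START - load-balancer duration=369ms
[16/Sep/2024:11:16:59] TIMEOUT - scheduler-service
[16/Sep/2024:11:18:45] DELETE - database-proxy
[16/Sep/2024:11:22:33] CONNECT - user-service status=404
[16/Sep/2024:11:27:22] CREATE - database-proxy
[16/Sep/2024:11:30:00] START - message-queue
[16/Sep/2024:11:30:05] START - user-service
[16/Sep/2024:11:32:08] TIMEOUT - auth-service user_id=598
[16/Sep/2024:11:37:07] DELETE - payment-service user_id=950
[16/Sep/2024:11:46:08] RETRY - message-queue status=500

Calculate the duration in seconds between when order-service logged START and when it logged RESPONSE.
390

To find the time between events:

1. Locate the first START event for order-service: 16/Sep/2024:11:03:28
2. Locate the first RESPONSE event for order-service: 16/Sep/2024:11:09:58
3. Calculate the difference: 16/Sep/2024:11:09:58 - 16/Sep/2024:11:03:28 = 390 seconds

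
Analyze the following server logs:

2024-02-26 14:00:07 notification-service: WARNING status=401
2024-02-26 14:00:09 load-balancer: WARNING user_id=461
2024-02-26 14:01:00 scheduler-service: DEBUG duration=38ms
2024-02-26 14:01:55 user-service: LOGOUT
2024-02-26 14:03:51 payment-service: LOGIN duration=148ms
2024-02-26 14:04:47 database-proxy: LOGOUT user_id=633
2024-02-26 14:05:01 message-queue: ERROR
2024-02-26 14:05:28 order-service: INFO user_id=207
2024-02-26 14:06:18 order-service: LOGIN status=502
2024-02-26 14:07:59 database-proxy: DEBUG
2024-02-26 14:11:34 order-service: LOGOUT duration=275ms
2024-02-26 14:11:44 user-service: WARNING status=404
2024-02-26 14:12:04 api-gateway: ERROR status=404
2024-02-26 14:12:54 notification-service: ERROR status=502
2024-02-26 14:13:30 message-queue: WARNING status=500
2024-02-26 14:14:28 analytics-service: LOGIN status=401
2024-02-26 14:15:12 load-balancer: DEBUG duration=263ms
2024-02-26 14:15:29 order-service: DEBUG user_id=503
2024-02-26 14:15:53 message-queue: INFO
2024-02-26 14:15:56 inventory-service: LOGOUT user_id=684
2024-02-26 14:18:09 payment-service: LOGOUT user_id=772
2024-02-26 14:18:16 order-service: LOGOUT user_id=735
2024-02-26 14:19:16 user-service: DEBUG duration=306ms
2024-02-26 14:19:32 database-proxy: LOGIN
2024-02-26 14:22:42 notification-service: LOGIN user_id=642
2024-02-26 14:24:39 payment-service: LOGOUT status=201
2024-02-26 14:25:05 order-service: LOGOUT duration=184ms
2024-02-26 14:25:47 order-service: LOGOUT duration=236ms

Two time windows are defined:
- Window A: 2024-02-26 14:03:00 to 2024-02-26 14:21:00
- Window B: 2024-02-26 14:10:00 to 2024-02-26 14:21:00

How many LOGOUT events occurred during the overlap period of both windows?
4

To find overlap events:

1. Window A: 2024-02-26 14:03:00 to 2024-02-26 14:21:00
2. Window B: 2024-02-26 14:10:00 to 2024-02-26 14:21:00
3. Overlap period: 2024-02-26 14:10:00 to 2024-02-26 14:21:00
4. Count LOGOUT events in overlap: 4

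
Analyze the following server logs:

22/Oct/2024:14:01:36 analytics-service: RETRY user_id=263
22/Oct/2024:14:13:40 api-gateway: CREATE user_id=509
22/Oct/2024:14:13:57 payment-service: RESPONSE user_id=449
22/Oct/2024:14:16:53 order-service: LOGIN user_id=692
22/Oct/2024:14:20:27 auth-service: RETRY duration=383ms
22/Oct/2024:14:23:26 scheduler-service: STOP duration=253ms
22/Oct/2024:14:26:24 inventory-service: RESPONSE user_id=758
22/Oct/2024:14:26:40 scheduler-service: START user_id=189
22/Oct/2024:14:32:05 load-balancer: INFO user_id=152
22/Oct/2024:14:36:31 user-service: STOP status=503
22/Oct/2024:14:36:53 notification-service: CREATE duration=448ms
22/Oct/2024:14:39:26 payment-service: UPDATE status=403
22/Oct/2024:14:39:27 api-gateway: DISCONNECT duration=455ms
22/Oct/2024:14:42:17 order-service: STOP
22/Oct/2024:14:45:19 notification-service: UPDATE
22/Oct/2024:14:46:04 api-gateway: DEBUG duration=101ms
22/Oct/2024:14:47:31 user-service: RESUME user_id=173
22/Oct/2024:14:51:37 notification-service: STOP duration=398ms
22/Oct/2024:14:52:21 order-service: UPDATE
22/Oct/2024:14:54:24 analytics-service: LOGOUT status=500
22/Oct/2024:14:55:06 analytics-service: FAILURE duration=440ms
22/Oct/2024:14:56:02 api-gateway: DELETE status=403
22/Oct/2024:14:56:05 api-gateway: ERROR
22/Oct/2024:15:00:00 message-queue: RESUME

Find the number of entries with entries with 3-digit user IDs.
8

To find matching entries:

1. Pattern to match: entries with 3-digit user IDs
2. Scan each log entry for the pattern
3. Count matches: 8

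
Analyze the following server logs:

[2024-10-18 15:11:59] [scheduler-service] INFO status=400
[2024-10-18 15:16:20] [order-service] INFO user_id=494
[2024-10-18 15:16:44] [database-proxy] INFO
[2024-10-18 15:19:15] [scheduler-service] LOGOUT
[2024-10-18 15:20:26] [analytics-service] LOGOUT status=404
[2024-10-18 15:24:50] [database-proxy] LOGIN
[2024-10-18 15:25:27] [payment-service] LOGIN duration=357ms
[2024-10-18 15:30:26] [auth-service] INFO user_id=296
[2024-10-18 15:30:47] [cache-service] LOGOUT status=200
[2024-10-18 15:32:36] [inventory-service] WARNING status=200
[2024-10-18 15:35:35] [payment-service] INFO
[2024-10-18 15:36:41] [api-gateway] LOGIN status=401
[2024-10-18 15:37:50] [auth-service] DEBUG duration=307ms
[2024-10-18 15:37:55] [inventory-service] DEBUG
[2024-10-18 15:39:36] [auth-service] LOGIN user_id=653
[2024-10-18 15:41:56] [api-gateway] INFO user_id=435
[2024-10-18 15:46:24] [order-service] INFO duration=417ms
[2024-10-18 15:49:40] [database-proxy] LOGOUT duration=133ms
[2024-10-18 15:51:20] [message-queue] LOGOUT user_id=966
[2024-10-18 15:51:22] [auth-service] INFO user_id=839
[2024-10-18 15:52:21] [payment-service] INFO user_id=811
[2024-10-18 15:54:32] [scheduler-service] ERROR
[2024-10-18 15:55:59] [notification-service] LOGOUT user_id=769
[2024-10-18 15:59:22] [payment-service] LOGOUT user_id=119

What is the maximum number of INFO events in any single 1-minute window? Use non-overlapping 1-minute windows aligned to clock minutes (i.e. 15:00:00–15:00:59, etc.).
2

To find the burst window:

1. Divide the log period into non-overlapping 1-minute windows starting at 15:00
2. Count INFO events in each window
3. Find the window with maximum count
4. Maximum events in a window: 2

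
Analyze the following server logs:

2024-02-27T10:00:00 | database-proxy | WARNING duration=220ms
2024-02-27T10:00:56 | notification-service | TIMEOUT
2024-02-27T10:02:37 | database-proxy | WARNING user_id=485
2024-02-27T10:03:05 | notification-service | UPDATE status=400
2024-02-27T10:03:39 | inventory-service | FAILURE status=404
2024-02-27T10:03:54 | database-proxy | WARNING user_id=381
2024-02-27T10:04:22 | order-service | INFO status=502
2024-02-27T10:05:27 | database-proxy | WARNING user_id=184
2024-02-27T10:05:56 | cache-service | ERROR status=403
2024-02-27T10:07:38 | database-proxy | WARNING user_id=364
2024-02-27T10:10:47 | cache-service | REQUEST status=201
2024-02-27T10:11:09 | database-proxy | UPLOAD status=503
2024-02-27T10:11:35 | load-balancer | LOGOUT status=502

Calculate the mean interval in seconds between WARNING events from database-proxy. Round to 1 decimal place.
114.5

To calculate average interval:

1. Find all WARNING events for database-proxy in order
2. Calculate time gaps between consecutive events
3. Compute mean of gaps: 458 / 4 = 114.5 seconds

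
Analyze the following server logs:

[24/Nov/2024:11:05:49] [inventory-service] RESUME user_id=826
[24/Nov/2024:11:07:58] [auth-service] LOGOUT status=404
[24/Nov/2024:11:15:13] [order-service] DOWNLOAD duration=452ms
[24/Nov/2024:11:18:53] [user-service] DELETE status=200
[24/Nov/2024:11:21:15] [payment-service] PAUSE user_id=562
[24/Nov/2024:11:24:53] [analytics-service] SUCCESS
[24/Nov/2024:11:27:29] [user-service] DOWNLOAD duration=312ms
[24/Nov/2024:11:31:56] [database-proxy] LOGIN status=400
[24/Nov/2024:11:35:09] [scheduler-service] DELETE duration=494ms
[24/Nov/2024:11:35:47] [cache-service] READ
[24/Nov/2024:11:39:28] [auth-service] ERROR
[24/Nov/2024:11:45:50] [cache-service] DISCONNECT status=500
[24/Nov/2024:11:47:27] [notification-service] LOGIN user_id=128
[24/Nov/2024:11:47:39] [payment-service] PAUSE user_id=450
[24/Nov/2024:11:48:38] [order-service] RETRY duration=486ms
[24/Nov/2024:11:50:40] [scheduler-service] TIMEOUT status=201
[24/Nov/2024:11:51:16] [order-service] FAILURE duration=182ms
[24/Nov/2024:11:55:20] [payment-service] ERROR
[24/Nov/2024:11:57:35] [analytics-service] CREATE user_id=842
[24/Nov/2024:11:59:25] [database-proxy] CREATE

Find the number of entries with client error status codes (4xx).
2

To find matching entries:

1. Pattern to match: client error status codes (4xx)
2. Scan each log entry for the pattern
3. Count matches: 2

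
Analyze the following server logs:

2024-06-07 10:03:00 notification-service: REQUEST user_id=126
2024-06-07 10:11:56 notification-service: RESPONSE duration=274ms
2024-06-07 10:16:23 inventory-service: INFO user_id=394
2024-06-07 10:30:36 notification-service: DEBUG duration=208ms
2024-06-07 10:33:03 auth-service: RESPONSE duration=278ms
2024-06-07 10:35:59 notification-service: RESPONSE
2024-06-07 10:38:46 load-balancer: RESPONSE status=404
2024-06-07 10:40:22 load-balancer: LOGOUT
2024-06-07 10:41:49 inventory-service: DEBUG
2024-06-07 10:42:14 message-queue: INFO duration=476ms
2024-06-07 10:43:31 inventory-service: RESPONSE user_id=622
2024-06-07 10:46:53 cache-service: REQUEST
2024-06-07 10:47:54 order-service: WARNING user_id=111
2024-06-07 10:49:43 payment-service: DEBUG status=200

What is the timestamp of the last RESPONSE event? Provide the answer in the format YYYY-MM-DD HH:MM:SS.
2024-06-07 10:43:31

To find the last event:

1. Filter for all RESPONSE events
2. Sort by timestamp
3. Select the last one
4. Timestamp: 2024-06-07 10:43:31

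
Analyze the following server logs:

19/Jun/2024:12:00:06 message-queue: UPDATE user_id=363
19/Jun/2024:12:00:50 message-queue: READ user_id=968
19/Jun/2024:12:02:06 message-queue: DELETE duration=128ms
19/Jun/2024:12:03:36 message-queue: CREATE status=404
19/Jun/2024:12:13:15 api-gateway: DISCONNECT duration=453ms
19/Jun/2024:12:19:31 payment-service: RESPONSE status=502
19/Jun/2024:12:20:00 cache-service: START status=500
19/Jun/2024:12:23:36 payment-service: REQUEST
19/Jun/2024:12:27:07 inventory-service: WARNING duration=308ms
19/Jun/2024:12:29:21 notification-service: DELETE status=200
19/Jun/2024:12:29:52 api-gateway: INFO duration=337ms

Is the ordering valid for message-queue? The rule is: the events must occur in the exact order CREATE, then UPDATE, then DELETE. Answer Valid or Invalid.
Invalid

To validate ordering:

1. Required order: CREATE → UPDATE → DELETE
2. Rule: the events must occur in the exact order CREATE, then UPDATE, then DELETE
3. Check actual order of events for message-queue
4. Result: Invalid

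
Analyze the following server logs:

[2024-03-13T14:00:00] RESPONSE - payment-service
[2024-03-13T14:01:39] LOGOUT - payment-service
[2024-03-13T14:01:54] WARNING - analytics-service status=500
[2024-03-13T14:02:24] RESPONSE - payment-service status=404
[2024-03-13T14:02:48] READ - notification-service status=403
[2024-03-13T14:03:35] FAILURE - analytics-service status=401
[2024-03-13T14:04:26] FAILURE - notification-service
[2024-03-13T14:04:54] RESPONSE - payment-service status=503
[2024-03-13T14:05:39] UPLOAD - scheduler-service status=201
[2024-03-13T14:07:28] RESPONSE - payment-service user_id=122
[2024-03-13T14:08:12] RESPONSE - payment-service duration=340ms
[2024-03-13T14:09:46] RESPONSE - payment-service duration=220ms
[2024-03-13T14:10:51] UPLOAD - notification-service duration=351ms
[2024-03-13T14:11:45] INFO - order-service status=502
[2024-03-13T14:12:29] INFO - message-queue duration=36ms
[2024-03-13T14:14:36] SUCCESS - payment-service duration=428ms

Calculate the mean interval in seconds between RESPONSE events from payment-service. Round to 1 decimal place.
117.2

To calculate average interval:

1. Find all RESPONSE events for payment-service in order
2. Calculate time gaps between consecutive events
3. Compute mean of gaps: 586 / 5 = 117.2 seconds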